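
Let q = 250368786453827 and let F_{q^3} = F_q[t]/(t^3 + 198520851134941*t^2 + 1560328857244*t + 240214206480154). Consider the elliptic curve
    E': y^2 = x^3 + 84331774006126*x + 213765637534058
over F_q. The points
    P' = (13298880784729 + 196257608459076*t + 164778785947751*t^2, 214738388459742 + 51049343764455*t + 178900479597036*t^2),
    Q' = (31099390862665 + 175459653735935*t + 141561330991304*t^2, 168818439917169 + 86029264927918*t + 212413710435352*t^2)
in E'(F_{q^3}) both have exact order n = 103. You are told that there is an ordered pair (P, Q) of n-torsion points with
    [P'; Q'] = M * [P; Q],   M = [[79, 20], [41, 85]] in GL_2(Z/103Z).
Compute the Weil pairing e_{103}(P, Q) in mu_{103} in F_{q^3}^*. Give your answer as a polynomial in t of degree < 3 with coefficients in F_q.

134083344980469 + 92017831749809*t + 17258322055574*t^2

e_{103} is bilinear + alternating on E[103], so e_{103}(79*P + 20*Q, 41*P + 85*Q) = e_{103}(P,Q)^(79*85-20*41).
det(M) mod 103 = 24; its inverse in (Z/103)^* is 73 (check: 24*73 mod 103 = 1).
Run Miller on y^2=x^3+84331774006126*x+213765637534058 over F_{250368786453827}: ladder 1100111 (7 bits); e = f_P(D_Q)/f_Q(D_P).
So e_{103}(P',Q') = 198593430670291 + 45490489183271*t + 101217083884480*t^2.
Thus e_{103}(P,Q) = 134083344980469 + 92017831749809*t + 17258322055574*t^2.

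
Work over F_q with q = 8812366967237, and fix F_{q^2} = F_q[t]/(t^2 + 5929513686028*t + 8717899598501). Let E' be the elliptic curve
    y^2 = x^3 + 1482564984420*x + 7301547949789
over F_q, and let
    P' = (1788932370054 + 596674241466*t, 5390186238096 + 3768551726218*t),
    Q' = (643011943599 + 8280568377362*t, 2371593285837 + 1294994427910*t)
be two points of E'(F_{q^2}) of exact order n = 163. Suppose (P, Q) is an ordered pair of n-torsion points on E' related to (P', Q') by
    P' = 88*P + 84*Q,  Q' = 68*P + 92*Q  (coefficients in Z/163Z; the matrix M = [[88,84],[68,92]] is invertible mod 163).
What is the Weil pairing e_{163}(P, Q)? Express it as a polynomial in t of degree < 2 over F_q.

The 163-Weil pairing on E[163] over F_{8812366967237} is alternating-bilinear: e_{163}(P',Q') = e_{163}(P,Q)^det(M).
det M = 88*92 - 84*68 = 2384 = 102 (mod 163); 102^{-1} = 8 (mod 163).
Run Miller on y^2=x^3+1482564984420*x+7301547949789 over F_{8812366967237}: ladder 10100011 (8 bits); e = f_P(D_Q)/f_Q(D_P).
Result: e(P',Q') = 2136576046203 + 626359512057*t.
Hence e(P,Q) = 2935506195582 + 996173532649*t in F_{8812366967237^2}^*.

2935506195582 + 996173532649*t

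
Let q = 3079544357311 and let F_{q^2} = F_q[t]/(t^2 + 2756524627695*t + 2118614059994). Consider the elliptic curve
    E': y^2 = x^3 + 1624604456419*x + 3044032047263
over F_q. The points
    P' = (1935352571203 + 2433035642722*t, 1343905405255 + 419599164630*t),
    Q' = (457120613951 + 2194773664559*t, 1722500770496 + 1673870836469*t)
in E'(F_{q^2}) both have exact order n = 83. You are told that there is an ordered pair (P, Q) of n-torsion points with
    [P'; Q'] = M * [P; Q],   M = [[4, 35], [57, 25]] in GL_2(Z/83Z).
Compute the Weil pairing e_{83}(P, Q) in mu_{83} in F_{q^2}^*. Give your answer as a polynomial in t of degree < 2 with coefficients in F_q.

Alternating bilinearity on E[83] (values in mu_{83} in F_{3079544357311^2}) gives e(P',Q') = e(P,Q)^det(M).
det(M) mod 83 = 14; its inverse in (Z/83)^* is 6 (check: 14*6 mod 83 = 1).
Miller loop for e_{83} over F_{3079544357311^2}: bits of 83 = 1010011; 6 double steps + 3 add steps, l/v at each.
Result: e(P',Q') = 91017775741 + 1773927982822*t.
(91017775741 + 1773927982822*t)^{6} mod (3079544357311,f) = 2198579911779 + 2430090928567*t.

2198579911779 + 2430090928567*t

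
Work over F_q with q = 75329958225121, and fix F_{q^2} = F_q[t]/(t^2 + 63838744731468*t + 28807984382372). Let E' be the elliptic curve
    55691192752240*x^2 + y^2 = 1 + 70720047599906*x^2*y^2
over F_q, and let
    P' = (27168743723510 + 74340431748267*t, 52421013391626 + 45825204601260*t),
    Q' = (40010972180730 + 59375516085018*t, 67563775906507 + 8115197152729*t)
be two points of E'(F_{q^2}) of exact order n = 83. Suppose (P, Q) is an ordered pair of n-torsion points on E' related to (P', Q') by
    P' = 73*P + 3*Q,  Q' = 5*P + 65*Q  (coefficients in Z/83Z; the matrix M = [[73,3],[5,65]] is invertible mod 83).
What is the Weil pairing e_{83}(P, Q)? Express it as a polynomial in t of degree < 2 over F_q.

43210546623371 + 59619597971652*t

The 83-Weil pairing on E[83] over F_{75329958225121} is alternating-bilinear: e_{83}(P',Q') = e_{83}(P,Q)^det(M).
det(M) mod 83 = 82; its inverse in (Z/83)^* is 82 (check: 82*82 mod 83 = 1).
Edwards a_E,d_E -> Montgomery A=43198969798422,B=46121164924242 -> Weierstrass 38068128614566,68772017433817 via alpha=21068540058691,beta=33907765400644.
Build f_{83,P'} and f_{83,Q'} via the 7-bit ladder of 83=1010011_2; evaluate at shifted divisors; quotient in F_{75329958225121^2}.
The quotient is 32169926113808 + 15710360253469*t.
Hence e(P,Q) = 43210546623371 + 59619597971652*t in F_{75329958225121^2}^*.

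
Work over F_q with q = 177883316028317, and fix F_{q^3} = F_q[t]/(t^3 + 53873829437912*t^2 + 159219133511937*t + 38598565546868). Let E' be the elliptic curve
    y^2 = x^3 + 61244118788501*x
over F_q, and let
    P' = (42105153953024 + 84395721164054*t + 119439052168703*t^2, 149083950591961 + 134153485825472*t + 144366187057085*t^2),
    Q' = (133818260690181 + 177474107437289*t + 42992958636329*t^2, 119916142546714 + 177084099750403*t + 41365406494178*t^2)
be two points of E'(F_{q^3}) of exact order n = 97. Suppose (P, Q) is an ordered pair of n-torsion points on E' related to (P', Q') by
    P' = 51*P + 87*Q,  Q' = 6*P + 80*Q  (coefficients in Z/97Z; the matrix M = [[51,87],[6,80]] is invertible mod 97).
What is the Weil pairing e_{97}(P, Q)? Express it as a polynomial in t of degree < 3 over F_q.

175507377622993 + 107897505351893*t + 31417150930648*t^2

Under M = [[51,87],[6,80]] in GL_2(Z/97), e_{97}(P',Q') = e_{97}(P,Q)^(51*80-87*6 mod 97).
det(M) mod 97 = 66; its inverse in (Z/97)^* is 25 (check: 66*25 mod 97 = 1).
n = 97 = (1100001)_2 (7 bits, wt 3); accumulate f_{97,P'}(Q'+S)/f_{97,P'}(S) along the 6-step ladder.
f_P(D_Q)/f_Q(D_P) = 35270889680522 + 163470416961534*t + 140606038559437*t^2.
Thus e_{97}(P,Q) = 175507377622993 + 107897505351893*t + 31417150930648*t^2.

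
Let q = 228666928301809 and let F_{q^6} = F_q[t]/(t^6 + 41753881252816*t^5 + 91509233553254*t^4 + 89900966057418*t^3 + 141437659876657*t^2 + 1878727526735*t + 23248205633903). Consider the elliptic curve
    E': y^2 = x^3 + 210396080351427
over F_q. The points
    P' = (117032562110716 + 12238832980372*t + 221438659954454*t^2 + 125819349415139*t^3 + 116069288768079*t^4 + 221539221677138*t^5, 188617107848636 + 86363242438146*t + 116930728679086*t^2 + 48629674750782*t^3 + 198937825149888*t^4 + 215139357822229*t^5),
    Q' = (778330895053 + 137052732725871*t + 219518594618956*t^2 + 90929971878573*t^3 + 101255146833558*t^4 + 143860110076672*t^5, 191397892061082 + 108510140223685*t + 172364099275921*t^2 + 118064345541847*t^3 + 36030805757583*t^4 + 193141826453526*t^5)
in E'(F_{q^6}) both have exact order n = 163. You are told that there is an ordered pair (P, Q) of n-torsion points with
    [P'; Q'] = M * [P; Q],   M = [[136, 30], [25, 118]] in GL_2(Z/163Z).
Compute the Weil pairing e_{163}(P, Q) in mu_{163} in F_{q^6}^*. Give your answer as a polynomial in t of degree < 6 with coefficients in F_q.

The 163-Weil pairing on E[163] over F_{228666928301809} is alternating-bilinear: e_{163}(P',Q') = e_{163}(P,Q)^det(M).
Hence e(P,Q) = e(P',Q')^{129} where 129 = 139^{-1} mod 163.
Double-and-add over 10100011: 8-1 doublings, 4-1 additions; each step l_{T,T}/v_{2T} or l_{T,P'}/v at Q'+S for random S.
f_P(D_Q)/f_Q(D_P) = 37128024326865 + 186130111591874*t + 193462028752731*t^2 + 121965503608420*t^3 + 18641304167813*t^4 + 27211661599083*t^5.
Hence e(P,Q) = 30150540325098 + 55447481856585*t + 29944882340878*t^2 + 221695456948220*t^3 + 145618298971527*t^4 + 190411028075118*t^5 in F_{228666928301809^6}^*.

30150540325098 + 55447481856585*t + 29944882340878*t^2 + 221695456948220*t^3 + 145618298971527*t^4 + 190411028075118*t^5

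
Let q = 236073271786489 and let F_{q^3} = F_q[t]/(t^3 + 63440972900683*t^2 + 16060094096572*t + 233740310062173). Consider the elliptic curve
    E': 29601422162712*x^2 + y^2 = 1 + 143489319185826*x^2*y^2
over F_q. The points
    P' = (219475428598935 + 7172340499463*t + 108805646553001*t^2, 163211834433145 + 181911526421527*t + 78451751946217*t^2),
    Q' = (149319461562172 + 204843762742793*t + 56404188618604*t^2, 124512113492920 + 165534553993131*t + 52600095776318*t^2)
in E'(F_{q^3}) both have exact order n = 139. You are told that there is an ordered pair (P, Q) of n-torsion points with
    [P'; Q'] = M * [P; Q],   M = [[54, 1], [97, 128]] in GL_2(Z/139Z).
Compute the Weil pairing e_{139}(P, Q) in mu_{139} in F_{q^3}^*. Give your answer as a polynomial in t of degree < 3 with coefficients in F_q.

The 139-Weil pairing on E[139] over F_{236073271786489} is alternating-bilinear: e_{139}(P',Q') = e_{139}(P,Q)^det(M).
det M = 54*128 - 1*97 = 6815 = 4 (mod 139); 4^{-1} = 35 (mod 139).
Map (x,y)_Ed via u=(1+y)/(1-y), v=(1+y)/((1-y)x) to Montgomery A=152437455500749,B=108405765162972; then to (a',b')=(132187006948575,80367347232486).
Run Miller on y^2=x^3+132187006948575*x+80367347232486 over F_{236073271786489}: ladder 10001011 (8 bits); e = f_P(D_Q)/f_Q(D_P).
Miller gives e_{139}(P',Q') = 121341300560915 + 151639402336303*t + 33978737233800*t^2 in F_{236073271786489^3}.
Finally e_{139}(P,Q) = 120278628391991 + 133186244510258*t + 106111751542366*t^2.

120278628391991 + 133186244510258*t + 106111751542366*t^2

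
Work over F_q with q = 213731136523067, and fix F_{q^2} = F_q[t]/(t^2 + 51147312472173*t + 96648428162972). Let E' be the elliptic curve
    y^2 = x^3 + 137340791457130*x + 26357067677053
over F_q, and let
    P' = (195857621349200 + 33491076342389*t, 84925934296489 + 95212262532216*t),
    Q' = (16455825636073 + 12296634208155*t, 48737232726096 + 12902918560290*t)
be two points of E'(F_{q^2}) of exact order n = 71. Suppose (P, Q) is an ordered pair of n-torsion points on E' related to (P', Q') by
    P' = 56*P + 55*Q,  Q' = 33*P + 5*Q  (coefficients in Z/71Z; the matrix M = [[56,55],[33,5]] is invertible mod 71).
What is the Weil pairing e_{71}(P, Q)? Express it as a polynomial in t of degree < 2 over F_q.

e_{71} is bilinear + alternating on E[71], so e_{71}(56*P + 55*Q, 33*P + 5*Q) = e_{71}(P,Q)^(56*5-55*33).
So e_{71}(P,Q) = e_{71}(P',Q')^{50}, since 27*50 = 1 mod 71.
n = 71 = (1000111)_2 (7 bits, wt 4); accumulate f_{71,P'}(Q'+S)/f_{71,P'}(S) along the 6-step ladder.
Result: e(P',Q') = 87480067401119 + 27008990126670*t.
(87480067401119 + 27008990126670*t)^{50} mod (213731136523067,f) = 210596889709180 + 61147552776246*t.

210596889709180 + 61147552776246*t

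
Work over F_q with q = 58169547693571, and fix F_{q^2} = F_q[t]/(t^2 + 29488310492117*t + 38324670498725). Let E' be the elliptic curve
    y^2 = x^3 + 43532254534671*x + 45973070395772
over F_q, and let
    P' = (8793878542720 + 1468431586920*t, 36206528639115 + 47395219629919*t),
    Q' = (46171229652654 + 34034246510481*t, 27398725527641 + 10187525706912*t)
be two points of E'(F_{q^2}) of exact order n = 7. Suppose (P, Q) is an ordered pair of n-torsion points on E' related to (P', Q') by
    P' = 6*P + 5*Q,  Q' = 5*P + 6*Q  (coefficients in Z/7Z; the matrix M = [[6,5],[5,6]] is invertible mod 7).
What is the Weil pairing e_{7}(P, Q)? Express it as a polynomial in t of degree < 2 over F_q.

e_{7} is bilinear + alternating on E[7], so e_{7}(6*P + 5*Q, 5*P + 6*Q) = e_{7}(P,Q)^(6*6-5*5).
det M = 6*6 - 5*5 = 11 = 4 (mod 7); 4^{-1} = 2 (mod 7).
Double-and-add over 111: 3-1 doublings, 3-1 additions; each step l_{T,T}/v_{2T} or l_{T,P'}/v at Q'+S for random S.
Miller gives e_{7}(P',Q') = 19472444012927 + 40380203189751*t in F_{58169547693571^2}.
Thus e_{7}(P,Q) = 16034106654879 + 5855084576259*t.

16034106654879 + 5855084576259*t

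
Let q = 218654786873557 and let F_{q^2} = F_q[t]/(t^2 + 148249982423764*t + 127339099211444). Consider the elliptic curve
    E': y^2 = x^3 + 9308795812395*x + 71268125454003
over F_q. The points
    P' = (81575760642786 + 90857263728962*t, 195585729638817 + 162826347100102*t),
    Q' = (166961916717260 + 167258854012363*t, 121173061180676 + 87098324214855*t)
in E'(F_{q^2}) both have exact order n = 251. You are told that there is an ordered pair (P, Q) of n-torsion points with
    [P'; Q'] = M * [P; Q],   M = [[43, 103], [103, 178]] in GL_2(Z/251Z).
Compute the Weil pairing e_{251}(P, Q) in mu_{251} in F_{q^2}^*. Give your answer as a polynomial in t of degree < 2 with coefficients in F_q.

31777600567212 + 31485618109416*t

Alternating bilinearity on E[251] (values in mu_{251} in F_{218654786873557^2}) gives e(P',Q') = e(P,Q)^det(M).
So e_{251}(P,Q) = e_{251}(P',Q')^{229}, since 57*229 = 1 mod 251.
8-bit Miller (11111011) on E'/F_{218654786873557} with a'=9308795812395, b'=71268125454003: accumulate tangent/chord ratios at Q'+S and P'+S'.
So e_{251}(P',Q') = 217338082630195 + 84229832316175*t.
Hence e(P,Q) = 31777600567212 + 31485618109416*t in F_{218654786873557^2}^*.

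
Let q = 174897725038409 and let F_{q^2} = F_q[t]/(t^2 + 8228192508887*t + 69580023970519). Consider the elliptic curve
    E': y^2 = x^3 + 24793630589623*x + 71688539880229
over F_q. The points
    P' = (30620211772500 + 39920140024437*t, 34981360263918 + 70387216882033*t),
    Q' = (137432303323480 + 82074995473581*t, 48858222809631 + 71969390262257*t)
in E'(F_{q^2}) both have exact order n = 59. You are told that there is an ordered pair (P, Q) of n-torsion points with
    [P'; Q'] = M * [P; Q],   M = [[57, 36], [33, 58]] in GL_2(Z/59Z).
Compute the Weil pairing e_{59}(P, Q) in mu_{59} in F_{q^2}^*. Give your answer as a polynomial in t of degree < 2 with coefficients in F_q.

76350960301464 + 14586173991616*t

e_{59} is bilinear + alternating on E[59], so e_{59}(57*P + 36*Q, 33*P + 58*Q) = e_{59}(P,Q)^(57*58-36*33).
det(M) mod 59 = 53; its inverse in (Z/59)^* is 49 (check: 53*49 mod 59 = 1).
Build f_{59,P'} and f_{59,Q'} via the 6-bit ladder of 59=111011_2; evaluate at shifted divisors; quotient in F_{174897725038409^2}.
So e_{59}(P',Q') = 38227918123269 + 63148210599249*t.
e_{59}(P,Q) = (38227918123269 + 63148210599249*t)^{49} = 76350960301464 + 14586173991616*t.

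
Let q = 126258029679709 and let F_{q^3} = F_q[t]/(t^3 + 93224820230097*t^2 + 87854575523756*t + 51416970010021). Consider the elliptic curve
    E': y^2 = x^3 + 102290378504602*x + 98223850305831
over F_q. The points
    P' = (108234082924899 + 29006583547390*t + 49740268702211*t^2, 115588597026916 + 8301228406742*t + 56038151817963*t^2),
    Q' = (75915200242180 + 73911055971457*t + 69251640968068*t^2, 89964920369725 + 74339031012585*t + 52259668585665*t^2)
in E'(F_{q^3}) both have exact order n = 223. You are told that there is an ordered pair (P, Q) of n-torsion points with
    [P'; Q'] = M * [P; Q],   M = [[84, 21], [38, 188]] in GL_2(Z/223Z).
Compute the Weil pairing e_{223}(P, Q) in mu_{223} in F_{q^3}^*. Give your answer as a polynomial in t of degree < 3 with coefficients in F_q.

e_{223} is bilinear + alternating on E[223], so e_{223}(84*P + 21*Q, 38*P + 188*Q) = e_{223}(P,Q)^(84*188-21*38).
So e_{223}(P,Q) = e_{223}(P',Q')^{101}, since 53*101 = 1 mod 223.
n = 223 = (11011111)_2 (8 bits, wt 7); accumulate f_{223,P'}(Q'+S)/f_{223,P'}(S) along the 7-step ladder.
f_P(D_Q)/f_Q(D_P) = 45734756012741 + 113315101044631*t + 16929526356634*t^2.
Hence e(P,Q) = 8132366400026 + 119219970968959*t + 78846880855188*t^2 in F_{126258029679709^3}^*.

8132366400026 + 119219970968959*t + 78846880855188*t^2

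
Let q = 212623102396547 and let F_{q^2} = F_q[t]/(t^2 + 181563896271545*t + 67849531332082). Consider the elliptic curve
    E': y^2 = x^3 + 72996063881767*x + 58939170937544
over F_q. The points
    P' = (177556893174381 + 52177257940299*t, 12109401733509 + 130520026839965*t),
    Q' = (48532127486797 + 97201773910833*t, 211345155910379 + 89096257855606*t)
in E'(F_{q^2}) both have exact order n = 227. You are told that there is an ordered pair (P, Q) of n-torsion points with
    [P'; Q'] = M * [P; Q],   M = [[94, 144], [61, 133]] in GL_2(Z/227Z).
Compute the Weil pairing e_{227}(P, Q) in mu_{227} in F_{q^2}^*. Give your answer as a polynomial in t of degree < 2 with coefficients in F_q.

Under M = [[94,144],[61,133]] in GL_2(Z/227), e_{227}(P',Q') = e_{227}(P,Q)^(94*133-144*61 mod 227).
det M = 94*133 - 144*61 = 3718 = 86 (mod 227); 86^{-1} = 66 (mod 227).
Miller loop for e_{227} over F_{212623102396547^2}: bits of 227 = 11100011; 7 double steps + 4 add steps, l/v at each.
f_P(D_Q)/f_Q(D_P) = 116804297970520 + 97432063615942*t.
Finally e_{227}(P,Q) = 98037274557553 + 2416597467585*t.

98037274557553 + 2416597467585*t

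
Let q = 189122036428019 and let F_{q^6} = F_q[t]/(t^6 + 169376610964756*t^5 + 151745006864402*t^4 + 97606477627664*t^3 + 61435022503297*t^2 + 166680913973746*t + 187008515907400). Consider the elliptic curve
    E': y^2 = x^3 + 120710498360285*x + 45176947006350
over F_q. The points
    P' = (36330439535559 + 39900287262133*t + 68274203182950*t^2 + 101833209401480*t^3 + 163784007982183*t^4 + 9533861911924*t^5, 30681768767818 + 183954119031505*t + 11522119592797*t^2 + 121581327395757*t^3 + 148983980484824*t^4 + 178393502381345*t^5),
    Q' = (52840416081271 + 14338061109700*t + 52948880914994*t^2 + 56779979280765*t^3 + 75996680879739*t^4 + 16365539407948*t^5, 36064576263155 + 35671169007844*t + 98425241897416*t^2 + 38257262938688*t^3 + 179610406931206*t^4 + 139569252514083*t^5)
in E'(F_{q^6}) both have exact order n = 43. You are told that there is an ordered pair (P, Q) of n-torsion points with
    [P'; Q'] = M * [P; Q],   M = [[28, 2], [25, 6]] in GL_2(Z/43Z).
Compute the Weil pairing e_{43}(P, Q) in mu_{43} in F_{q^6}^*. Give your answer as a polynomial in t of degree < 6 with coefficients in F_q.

37430215259138 + 97632658956585*t + 163002362929479*t^2 + 185912044105901*t^3 + 73721095485547*t^4 + 85812295591413*t^5

Alternating bilinearity on E[43] (values in mu_{43} in F_{189122036428019^6}) gives e(P',Q') = e(P,Q)^det(M).
28*6 - 2*25 = 118; reduced mod 43: det = 32, inverse 39.
Double-and-add over 101011: 6-1 doublings, 4-1 additions; each step l_{T,T}/v_{2T} or l_{T,P'}/v at Q'+S for random S.
So e_{43}(P',Q') = 179271566236684 + 37159610025439*t + 65759071922397*t^2 + 81671759237278*t^3 + 128194585987785*t^4 + 66205797875646*t^5.
Hence e(P,Q) = 37430215259138 + 97632658956585*t + 163002362929479*t^2 + 185912044105901*t^3 + 73721095485547*t^4 + 85812295591413*t^5 in F_{189122036428019^6}^*.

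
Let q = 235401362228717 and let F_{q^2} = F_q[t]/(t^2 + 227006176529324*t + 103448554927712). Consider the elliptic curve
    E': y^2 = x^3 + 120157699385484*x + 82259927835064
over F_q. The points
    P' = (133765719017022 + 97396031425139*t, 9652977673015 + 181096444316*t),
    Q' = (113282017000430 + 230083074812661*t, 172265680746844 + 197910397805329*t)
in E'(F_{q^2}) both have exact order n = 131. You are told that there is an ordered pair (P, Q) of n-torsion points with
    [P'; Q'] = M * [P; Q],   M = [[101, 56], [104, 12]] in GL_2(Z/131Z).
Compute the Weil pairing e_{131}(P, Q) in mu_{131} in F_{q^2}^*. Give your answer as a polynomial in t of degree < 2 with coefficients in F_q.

Since e_{131}(P,P)=e_{131}(Q,Q)=1 and e_{131}(Q,P)=e_{131}(P,Q)^{-1}, expanding e_{131}(101*P + 56*Q,104*P + 12*Q) leaves e(P,Q)^det(M).
det(M) mod 131 = 104; its inverse in (Z/131)^* is 97 (check: 104*97 mod 131 = 1).
Run Miller on y^2=x^3+120157699385484*x+82259927835064 over F_{235401362228717}: ladder 10000011 (8 bits); e = f_P(D_Q)/f_Q(D_P).
The quotient is 59360691236665 + 23954885530693*t.
e_{131}(P,Q) = (59360691236665 + 23954885530693*t)^{97} = 4025473668441 + 103095936621081*t.

4025473668441 + 103095936621081*t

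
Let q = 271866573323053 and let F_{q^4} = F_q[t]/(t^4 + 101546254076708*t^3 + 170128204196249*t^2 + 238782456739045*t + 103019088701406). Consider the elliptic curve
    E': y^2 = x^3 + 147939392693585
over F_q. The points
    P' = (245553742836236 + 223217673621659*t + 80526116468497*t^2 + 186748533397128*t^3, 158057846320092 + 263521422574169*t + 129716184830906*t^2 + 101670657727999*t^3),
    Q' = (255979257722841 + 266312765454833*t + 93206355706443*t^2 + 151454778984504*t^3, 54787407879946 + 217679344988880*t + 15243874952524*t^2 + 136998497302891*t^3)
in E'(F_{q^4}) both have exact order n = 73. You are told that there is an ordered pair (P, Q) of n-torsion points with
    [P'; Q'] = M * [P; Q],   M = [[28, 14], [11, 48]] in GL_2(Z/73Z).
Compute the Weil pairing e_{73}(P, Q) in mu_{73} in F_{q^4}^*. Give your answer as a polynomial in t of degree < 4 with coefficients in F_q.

252662087301687 + 222236844202002*t + 79448132688483*t^2 + 197134721401993*t^3

Since e_{73}(P,P)=e_{73}(Q,Q)=1 and e_{73}(Q,P)=e_{73}(P,Q)^{-1}, expanding e_{73}(28*P + 14*Q,11*P + 48*Q) leaves e(P,Q)^det(M).
Hence e(P,Q) = e(P',Q')^{10} where 10 = 22^{-1} mod 73.
Double-and-add over 1001001: 7-1 doublings, 3-1 additions; each step l_{T,T}/v_{2T} or l_{T,P'}/v at Q'+S for random S.
Result: e(P',Q') = 80827860358654 + 205430163290220*t + 258735870071970*t^2 + 111672981145965*t^3.
(80827860358654 + 205430163290220*t + 258735870071970*t^2 + 111672981145965*t^3)^{10} mod (271866573323053,f) = 252662087301687 + 222236844202002*t + 79448132688483*t^2 + 197134721401993*t^3.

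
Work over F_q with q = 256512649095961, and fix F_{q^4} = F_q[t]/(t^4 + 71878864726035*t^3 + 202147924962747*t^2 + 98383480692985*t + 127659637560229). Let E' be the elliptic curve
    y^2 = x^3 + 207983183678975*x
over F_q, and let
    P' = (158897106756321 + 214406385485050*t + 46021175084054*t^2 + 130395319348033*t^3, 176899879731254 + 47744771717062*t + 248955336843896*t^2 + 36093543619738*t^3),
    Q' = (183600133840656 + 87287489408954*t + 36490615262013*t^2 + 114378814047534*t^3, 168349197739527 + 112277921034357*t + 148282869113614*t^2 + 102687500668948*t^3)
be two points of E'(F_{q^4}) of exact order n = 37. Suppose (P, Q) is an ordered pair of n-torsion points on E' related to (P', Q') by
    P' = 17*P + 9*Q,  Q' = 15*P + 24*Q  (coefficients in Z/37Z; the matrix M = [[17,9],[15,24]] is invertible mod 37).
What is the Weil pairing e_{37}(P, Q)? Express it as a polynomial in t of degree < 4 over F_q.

e_{37} is bilinear + alternating on E[37], so e_{37}(17*P + 9*Q, 15*P + 24*Q) = e_{37}(P,Q)^(17*24-9*15).
det(M) mod 37 = 14; its inverse in (Z/37)^* is 8 (check: 14*8 mod 37 = 1).
n = 37 = (100101)_2 (6 bits, wt 3); accumulate f_{37,P'}(Q'+S)/f_{37,P'}(S) along the 5-step ladder.
f_P(D_Q)/f_Q(D_P) = 157099775541051 + 74012857331034*t + 111484481938867*t^2 + 190383620971755*t^3.
(157099775541051 + 74012857331034*t + 111484481938867*t^2 + 190383620971755*t^3)^{8} mod (256512649095961,f) = 6911869492563 + 202673321036794*t + 10630536057567*t^2 + 197815776597181*t^3.

6911869492563 + 202673321036794*t + 10630536057567*t^2 + 197815776597181*t^3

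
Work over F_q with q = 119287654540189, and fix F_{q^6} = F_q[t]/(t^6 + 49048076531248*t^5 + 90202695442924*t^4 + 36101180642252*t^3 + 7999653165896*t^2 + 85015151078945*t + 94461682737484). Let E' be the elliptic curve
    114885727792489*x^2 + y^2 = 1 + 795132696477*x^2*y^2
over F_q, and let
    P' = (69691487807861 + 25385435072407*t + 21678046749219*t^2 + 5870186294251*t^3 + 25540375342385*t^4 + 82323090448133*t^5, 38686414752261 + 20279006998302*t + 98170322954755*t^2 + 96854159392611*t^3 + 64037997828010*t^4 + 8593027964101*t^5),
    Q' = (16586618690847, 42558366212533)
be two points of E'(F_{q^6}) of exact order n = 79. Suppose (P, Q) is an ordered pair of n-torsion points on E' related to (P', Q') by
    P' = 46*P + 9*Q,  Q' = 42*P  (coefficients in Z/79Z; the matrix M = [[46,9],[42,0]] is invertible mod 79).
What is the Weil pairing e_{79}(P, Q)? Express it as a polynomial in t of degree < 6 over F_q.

114927674737860 + 99930490539810*t + 57419706593690*t^2 + 45073344532100*t^3 + 11275050363802*t^4 + 58135196776799*t^5

Since e_{79}(P,P)=e_{79}(Q,Q)=1 and e_{79}(Q,P)=e_{79}(P,Q)^{-1}, expanding e_{79}(46*P + 9*Q,42*P) leaves e(P,Q)^det(M).
Hence e(P,Q) = e(P',Q')^{14} where 14 = 17^{-1} mod 79.
Edwards a_E,d_E -> Montgomery A=69132342679246,B=12061824049093 -> Weierstrass 0,27901042765065 via alpha=59042694928224,beta=28522648774003.
Build f_{79,P'} and f_{79,Q'} via the 7-bit ladder of 79=1001111_2; evaluate at shifted divisors; quotient in F_{119287654540189^6}.
So e_{79}(P',Q') = 4324882581511 + 76926208577642*t + 54804343996739*t^2 + 3023109772337*t^3 + 83754375863602*t^4 + 78540234461897*t^5.
Finally e_{79}(P,Q) = 114927674737860 + 99930490539810*t + 57419706593690*t^2 + 45073344532100*t^3 + 11275050363802*t^4 + 58135196776799*t^5.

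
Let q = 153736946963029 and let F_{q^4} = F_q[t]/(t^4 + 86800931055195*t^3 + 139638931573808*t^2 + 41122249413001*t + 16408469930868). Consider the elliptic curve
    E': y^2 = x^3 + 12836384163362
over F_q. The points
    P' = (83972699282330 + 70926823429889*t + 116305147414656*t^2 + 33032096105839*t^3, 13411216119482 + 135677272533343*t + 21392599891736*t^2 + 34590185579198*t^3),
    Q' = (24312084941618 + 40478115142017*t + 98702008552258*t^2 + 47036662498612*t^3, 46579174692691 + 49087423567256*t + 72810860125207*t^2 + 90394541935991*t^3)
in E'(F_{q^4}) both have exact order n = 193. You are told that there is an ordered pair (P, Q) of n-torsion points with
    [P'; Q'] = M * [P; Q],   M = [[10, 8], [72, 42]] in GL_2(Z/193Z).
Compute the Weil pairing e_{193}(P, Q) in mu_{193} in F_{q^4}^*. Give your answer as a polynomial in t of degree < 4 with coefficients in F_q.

53631877386026 + 68976065439181*t + 50884766765240*t^2 + 120942725059939*t^3

e_{193} is bilinear + alternating on E[193], so e_{193}(10*P + 8*Q, 72*P + 42*Q) = e_{193}(P,Q)^(10*42-8*72).
det(M) mod 193 = 37; its inverse in (Z/193)^* is 120 (check: 37*120 mod 193 = 1).
n = 193 = (11000001)_2 (8 bits, wt 3); accumulate f_{193,P'}(Q'+S)/f_{193,P'}(S) along the 7-step ladder.
The quotient is 94495998216877 + 130797885225329*t + 119482351221629*t^2 + 62715080716136*t^3.
(94495998216877 + 130797885225329*t + 119482351221629*t^2 + 62715080716136*t^3)^{120} mod (153736946963029,f) = 53631877386026 + 68976065439181*t + 50884766765240*t^2 + 120942725059939*t^3.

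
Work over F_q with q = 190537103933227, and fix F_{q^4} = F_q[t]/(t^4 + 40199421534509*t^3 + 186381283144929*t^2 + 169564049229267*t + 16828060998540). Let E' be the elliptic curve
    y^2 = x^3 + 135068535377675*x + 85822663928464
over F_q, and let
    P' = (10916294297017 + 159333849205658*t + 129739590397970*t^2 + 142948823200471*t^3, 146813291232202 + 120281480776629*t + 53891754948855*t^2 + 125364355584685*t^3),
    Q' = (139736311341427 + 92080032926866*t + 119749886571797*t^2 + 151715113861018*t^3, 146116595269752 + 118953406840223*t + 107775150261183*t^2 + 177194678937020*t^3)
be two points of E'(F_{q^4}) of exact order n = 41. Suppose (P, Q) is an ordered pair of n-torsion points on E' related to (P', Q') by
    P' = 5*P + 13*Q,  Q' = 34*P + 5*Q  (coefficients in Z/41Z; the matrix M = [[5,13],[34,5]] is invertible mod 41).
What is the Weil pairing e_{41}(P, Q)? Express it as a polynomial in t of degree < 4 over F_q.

67398300181602 + 12039082903822*t + 113742933726449*t^2 + 25505441097151*t^3

The 41-Weil pairing on E[41] over F_{190537103933227} is alternating-bilinear: e_{41}(P',Q') = e_{41}(P,Q)^det(M).
Hence e(P,Q) = e(P',Q')^{35} where 35 = 34^{-1} mod 41.
Miller loop for e_{41} over F_{190537103933227^4}: bits of 41 = 101001; 5 double steps + 2 add steps, l/v at each.
f_P(D_Q)/f_Q(D_P) = 152312940335989 + 124119896666968*t + 180745211484881*t^2 + 62342527348943*t^3.
e_{41}(P,Q) = (152312940335989 + 124119896666968*t + 180745211484881*t^2 + 62342527348943*t^3)^{35} = 67398300181602 + 12039082903822*t + 113742933726449*t^2 + 25505441097151*t^3.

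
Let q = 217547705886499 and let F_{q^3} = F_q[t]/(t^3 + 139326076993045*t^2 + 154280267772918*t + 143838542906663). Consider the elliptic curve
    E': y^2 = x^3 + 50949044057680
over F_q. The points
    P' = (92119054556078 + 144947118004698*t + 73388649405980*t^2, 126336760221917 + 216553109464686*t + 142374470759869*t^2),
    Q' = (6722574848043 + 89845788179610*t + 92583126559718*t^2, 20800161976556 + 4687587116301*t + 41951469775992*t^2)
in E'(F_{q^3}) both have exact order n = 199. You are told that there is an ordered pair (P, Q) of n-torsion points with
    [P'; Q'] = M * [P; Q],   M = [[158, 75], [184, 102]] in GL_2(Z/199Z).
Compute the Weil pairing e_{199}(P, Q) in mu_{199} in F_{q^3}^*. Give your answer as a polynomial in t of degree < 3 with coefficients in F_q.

165377203382900 + 209717191833260*t + 7611039305257*t^2

e_{199}(aP+bQ,cP+dQ) = e_{199}(P,Q)^(ad-bc); with (a,b,c,d)=(158,75,184,102) this gives the det-199 law.
Inverting 127 mod 199: 152. Thus e_{199}(P,Q) = e(P',Q')^{152}.
8-bit Miller (11000111) on E'/F_{217547705886499} with a'=0, b'=50949044057680: accumulate tangent/chord ratios at Q'+S and P'+S'.
So e_{199}(P',Q') = 14517486242845 + 106995141819607*t + 208192209033212*t^2.
Finally e_{199}(P,Q) = 165377203382900 + 209717191833260*t + 7611039305257*t^2.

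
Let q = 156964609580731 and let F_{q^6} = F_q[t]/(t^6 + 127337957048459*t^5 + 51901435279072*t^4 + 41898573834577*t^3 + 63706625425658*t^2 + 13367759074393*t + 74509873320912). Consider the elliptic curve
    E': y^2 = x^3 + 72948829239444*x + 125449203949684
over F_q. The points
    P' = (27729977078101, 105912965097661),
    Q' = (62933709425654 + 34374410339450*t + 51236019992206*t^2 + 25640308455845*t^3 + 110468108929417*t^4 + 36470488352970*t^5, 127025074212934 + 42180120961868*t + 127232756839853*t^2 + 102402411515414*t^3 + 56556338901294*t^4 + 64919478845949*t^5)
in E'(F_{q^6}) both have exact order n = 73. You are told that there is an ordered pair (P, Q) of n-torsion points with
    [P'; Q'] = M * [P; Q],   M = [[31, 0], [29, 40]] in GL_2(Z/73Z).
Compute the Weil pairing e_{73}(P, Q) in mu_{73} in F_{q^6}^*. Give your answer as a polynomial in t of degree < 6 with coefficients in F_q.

52644858078573 + 4558280927698*t + 150422062045184*t^2 + 65796672064650*t^3 + 23327643813099*t^4 + 93021885203389*t^5

The 73-Weil pairing on E[73] over F_{156964609580731} is alternating-bilinear: e_{73}(P',Q') = e_{73}(P,Q)^det(M).
Hence e(P,Q) = e(P',Q')^{72} where 72 = 72^{-1} mod 73.
Run Miller on y^2=x^3+72948829239444*x+125449203949684 over F_{156964609580731}: ladder 1001001 (7 bits); e = f_P(D_Q)/f_Q(D_P).
Result: e(P',Q') = 123515035281799 + 81596595273541*t + 89991069861950*t^2 + 111331798986436*t^3 + 104276771673452*t^4 + 129785274821421*t^5.
e_{73}(P,Q) = (123515035281799 + 81596595273541*t + 89991069861950*t^2 + 111331798986436*t^3 + 104276771673452*t^4 + 129785274821421*t^5)^{72} = 52644858078573 + 4558280927698*t + 150422062045184*t^2 + 65796672064650*t^3 + 23327643813099*t^4 + 93021885203389*t^5.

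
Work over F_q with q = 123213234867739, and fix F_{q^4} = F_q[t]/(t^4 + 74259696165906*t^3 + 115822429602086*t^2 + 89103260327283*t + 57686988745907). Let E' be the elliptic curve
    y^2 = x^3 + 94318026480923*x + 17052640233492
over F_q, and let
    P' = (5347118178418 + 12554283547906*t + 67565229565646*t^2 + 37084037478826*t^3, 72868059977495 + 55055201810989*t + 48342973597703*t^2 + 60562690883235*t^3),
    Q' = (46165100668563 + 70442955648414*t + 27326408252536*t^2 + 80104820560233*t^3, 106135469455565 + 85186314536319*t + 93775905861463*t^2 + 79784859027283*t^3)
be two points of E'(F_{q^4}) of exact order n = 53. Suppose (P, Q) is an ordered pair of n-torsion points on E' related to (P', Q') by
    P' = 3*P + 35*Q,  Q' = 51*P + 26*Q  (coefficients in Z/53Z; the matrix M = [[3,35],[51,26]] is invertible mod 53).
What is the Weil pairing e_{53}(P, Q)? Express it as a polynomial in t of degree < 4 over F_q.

Since e_{53}(P,P)=e_{53}(Q,Q)=1 and e_{53}(Q,P)=e_{53}(P,Q)^{-1}, expanding e_{53}(3*P + 35*Q,51*P + 26*Q) leaves e(P,Q)^det(M).
det(M) mod 53 = 42; its inverse in (Z/53)^* is 24 (check: 42*24 mod 53 = 1).
Double-and-add over 110101: 6-1 doublings, 4-1 additions; each step l_{T,T}/v_{2T} or l_{T,P'}/v at Q'+S for random S.
So e_{53}(P',Q') = 93092491852239 + 80984009040215*t + 110594247999116*t^2 + 95862583341507*t^3.
e_{53}(P,Q) = (93092491852239 + 80984009040215*t + 110594247999116*t^2 + 95862583341507*t^3)^{24} = 40543110320796 + 64430895344348*t + 120656411943381*t^2 + 79248796079052*t^3.

40543110320796 + 64430895344348*t + 120656411943381*t^2 + 79248796079052*t^3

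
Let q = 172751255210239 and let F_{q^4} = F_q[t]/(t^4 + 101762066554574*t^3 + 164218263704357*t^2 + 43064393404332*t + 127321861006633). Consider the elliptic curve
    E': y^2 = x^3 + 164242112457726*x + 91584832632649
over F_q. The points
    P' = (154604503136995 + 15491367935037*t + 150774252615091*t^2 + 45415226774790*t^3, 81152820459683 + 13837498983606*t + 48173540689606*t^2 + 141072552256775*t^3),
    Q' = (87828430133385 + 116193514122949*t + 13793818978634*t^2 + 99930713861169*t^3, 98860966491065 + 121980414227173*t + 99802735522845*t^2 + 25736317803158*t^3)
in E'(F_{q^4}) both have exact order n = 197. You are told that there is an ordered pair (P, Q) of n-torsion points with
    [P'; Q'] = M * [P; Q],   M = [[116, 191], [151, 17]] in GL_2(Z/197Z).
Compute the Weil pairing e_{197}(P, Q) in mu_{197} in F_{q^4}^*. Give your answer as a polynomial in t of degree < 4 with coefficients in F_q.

41979451160879 + 150024150816278*t + 35723112222840*t^2 + 32561323973278*t^3

e_{197} is bilinear + alternating on E[197], so e_{197}(116*P + 191*Q, 151*P + 17*Q) = e_{197}(P,Q)^(116*17-191*151).
116*17 - 191*151 = -26869; reduced mod 197: det = 120, inverse 110.
8-bit Miller (11000101) on E'/F_{172751255210239} with a'=164242112457726, b'=91584832632649: accumulate tangent/chord ratios at Q'+S and P'+S'.
Miller gives e_{197}(P',Q') = 2294868422121 + 30676534023347*t + 20176122952567*t^2 + 68628313218703*t^3 in F_{172751255210239^4}.
(2294868422121 + 30676534023347*t + 20176122952567*t^2 + 68628313218703*t^3)^{110} mod (172751255210239,f) = 41979451160879 + 150024150816278*t + 35723112222840*t^2 + 32561323973278*t^3.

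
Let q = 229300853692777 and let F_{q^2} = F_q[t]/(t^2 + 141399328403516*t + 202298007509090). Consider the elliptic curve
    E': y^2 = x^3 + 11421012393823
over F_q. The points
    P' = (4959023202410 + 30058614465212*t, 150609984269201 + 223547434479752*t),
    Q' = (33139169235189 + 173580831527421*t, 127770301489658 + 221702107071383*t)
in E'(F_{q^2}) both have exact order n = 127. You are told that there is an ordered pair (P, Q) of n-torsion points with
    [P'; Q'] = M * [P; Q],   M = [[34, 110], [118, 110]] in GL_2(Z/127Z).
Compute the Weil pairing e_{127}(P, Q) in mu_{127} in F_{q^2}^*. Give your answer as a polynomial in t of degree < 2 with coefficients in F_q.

Alternating bilinearity on E[127] (values in mu_{127} in F_{229300853692777^2}) gives e(P',Q') = e(P,Q)^det(M).
det(M) mod 127 = 31; its inverse in (Z/127)^* is 41 (check: 31*41 mod 127 = 1).
n = 127 = (1111111)_2 (7 bits, wt 7); accumulate f_{127,P'}(Q'+S)/f_{127,P'}(S) along the 6-step ladder.
f_P(D_Q)/f_Q(D_P) = 133980310345499 + 226264814085307*t.
(133980310345499 + 226264814085307*t)^{41} mod (229300853692777,f) = 57407065499032 + 133915707678*t.

57407065499032 + 133915707678*t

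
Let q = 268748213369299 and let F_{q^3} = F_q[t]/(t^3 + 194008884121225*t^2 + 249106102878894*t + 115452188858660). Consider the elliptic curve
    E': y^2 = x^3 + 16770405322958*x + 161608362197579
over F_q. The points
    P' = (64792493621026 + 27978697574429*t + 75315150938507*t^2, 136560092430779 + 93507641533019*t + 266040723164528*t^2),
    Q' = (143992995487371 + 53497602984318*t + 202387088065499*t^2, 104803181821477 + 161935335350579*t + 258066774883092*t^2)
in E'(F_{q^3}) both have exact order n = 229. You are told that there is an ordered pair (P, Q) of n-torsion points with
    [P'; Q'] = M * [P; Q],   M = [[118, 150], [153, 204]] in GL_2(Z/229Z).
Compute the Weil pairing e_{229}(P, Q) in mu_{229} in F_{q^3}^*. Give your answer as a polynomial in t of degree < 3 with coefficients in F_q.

e_{229}(aP+bQ,cP+dQ) = e_{229}(P,Q)^(ad-bc); with (a,b,c,d)=(118,150,153,204) this gives the det-229 law.
Inverting 206 mod 229: 219. Thus e_{229}(P,Q) = e(P',Q')^{219}.
8-bit Miller (11100101) on E'/F_{268748213369299} with a'=16770405322958, b'=161608362197579: accumulate tangent/chord ratios at Q'+S and P'+S'.
Miller gives e_{229}(P',Q') = 39583316989922 + 19719894726177*t + 265498153066835*t^2 in F_{268748213369299^3}.
Raise to 219: e(P,Q) = 182416028436377 + 161372225519270*t + 5485270890958*t^2 in mu_{229}.

182416028436377 + 161372225519270*t + 5485270890958*t^2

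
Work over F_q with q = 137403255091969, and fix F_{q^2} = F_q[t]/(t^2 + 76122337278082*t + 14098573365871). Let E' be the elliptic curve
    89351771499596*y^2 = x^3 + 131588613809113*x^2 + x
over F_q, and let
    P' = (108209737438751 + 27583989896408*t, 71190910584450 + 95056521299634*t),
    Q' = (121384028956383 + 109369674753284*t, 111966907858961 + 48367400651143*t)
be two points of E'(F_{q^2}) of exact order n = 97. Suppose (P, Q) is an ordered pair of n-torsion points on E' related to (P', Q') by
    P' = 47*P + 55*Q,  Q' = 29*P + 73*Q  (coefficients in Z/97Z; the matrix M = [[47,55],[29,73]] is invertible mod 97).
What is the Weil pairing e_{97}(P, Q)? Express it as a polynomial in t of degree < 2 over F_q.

86695668003103 + 95264444821521*t

e_{97}(aP+bQ,cP+dQ) = e_{97}(P,Q)^(ad-bc); with (a,b,c,d)=(47,55,29,73) this gives the det-97 law.
Inverting 90 mod 97: 83. Thus e_{97}(P,Q) = e(P',Q')^{83}.
Montgomery->Weierstrass: x_W = 47306583596207*x+88964792240007, y_W=47306583596207*y on F_{137403255091969}; lands on y^2=x^3+116682302612394*x+1936181084173.
Build f_{97,P'} and f_{97,Q'} via the 7-bit ladder of 97=1100001_2; evaluate at shifted divisors; quotient in F_{137403255091969^2}.
e_{97}(P',Q') = 41680020055707 + 133520330662232*t.
e_{97}(P,Q) = (41680020055707 + 133520330662232*t)^{83} = 86695668003103 + 95264444821521*t.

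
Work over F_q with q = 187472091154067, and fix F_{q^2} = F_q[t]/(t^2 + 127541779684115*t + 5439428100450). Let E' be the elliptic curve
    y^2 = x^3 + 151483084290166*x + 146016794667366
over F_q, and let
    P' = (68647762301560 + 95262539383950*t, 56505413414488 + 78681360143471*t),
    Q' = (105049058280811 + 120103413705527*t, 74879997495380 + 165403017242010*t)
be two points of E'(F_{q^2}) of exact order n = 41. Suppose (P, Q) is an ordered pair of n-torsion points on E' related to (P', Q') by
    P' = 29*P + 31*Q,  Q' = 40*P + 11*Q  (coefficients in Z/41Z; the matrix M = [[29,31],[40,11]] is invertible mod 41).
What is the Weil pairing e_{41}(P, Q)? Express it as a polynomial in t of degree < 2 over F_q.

102924497704838 + 69215642800706*t

Alternating bilinearity on E[41] (values in mu_{41} in F_{187472091154067^2}) gives e(P',Q') = e(P,Q)^det(M).
det(M) mod 41 = 22; its inverse in (Z/41)^* is 28 (check: 22*28 mod 41 = 1).
Run Miller on y^2=x^3+151483084290166*x+146016794667366 over F_{187472091154067}: ladder 101001 (6 bits); e = f_P(D_Q)/f_Q(D_P).
So e_{41}(P',Q') = 173299498292078 + 163818869319014*t.
Finally e_{41}(P,Q) = 102924497704838 + 69215642800706*t.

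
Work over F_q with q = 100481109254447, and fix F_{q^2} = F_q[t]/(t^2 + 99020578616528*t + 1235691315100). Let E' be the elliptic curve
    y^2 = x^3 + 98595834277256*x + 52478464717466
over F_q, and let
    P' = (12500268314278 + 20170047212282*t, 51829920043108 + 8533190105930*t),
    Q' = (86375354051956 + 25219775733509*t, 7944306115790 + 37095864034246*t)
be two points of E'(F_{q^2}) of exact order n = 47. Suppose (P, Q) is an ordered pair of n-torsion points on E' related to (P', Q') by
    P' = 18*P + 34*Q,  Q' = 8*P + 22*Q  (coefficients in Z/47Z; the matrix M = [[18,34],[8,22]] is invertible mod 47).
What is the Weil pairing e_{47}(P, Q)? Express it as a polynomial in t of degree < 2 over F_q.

Alternating bilinearity on E[47] (values in mu_{47} in F_{100481109254447^2}) gives e(P',Q') = e(P,Q)^det(M).
det M = 18*22 - 34*8 = 124 = 30 (mod 47); 30^{-1} = 11 (mod 47).
Double-and-add over 101111: 6-1 doublings, 5-1 additions; each step l_{T,T}/v_{2T} or l_{T,P'}/v at Q'+S for random S.
Miller gives e_{47}(P',Q') = 13549690383554 + 80997254289256*t in F_{100481109254447^2}.
Thus e_{47}(P,Q) = 3594313540318 + 83130346352774*t.

3594313540318 + 83130346352774*t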